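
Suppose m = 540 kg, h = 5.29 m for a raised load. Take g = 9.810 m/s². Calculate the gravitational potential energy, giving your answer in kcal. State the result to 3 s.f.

PE is given directly by: PE = mgh.
m = 540 kg; h = 5.29 m; g = 9.810 m/s².
PE = 28023 J
28023 J × (1 kcal / 4184 J) = 6.698 kcal

6.70 kcal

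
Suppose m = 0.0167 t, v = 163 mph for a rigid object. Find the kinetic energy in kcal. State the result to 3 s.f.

Directly: KE = ½mv².
m = 0.0167 t = 16.70 kg; v = 163 mph = 72.87 m/s.
KE = 44336 J  (the unit combination reduces to kg·m²/s² = J)
44336 J × (1 kcal / 4184 J) = 10.60 kcal

10.6 kcal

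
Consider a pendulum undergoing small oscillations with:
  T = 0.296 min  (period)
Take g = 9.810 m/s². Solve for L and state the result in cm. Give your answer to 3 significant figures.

Rearranging: L = g·(T/2π)².
T = 0.296 min = 17.76 s; g = 9.810 m/s².
L = 78.38 m
78.38 m × (1 cm / 0.01000 m) = 7838 cm

7840 cm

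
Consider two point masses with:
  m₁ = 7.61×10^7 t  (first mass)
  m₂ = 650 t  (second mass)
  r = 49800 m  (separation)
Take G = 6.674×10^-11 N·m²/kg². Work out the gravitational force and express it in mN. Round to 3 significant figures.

1.33 mN

From Newton's law of gravitation: F = Gm₁m₂/r².
m₁ = 7.61×10^7 t = 7.610×10^10 kg; m₂ = 650 t = 6.500×10^5 kg; r = 49800 m; G = 6.674×10^-11 N·m²/kg².
F = 0.001331 N
0.001331 N × (1 mN / 0.001000 N) = 1.331 mN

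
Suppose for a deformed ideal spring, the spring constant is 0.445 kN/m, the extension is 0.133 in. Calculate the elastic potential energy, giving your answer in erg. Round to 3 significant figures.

U is given directly by: U = ½kx².
k = 0.445 kN/m = 445.0 N/m; x = 0.133 in = 0.003378 m.
U = 0.002539 J
0.002539 J × (1 erg / 1.000×10^-7 J) = 25392 erg

25400 erg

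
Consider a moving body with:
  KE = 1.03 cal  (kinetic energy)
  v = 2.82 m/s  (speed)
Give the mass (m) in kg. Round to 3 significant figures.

1.08 kg

Solving KE = ½mv² for m: m = 2·KE/v².
KE = 1.03 cal = 4.310 J; v = 2.82 m/s.
m = 1.084 kg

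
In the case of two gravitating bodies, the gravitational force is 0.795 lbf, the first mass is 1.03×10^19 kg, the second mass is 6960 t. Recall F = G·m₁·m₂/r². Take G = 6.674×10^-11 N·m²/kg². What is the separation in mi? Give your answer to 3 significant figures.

From Newton's law of gravitation: r = √(G·m₁m₂/F).
F = 0.795 lbf = 3.536 N; m₁ = 1.03×10^19 kg; m₂ = 6960 t = 6.960×10^6 kg; G = 6.674×10^-11 N·m²/kg².
r = 3.678×10^7 m
3.678×10^7 m × (1 mi / 1609 m) = 22855 mi

22900 mi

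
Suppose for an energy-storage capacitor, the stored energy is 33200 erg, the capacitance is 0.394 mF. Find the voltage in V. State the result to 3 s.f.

4.11 V

Solving E = ½C·V² for V: V = √(2E/C).
E = 33200 erg = 0.003320 J; C = 0.394 mF = 3.940×10^-4 F.
V = 4.105 V  (the unit combination reduces to kg·m²/(A·s³) = V)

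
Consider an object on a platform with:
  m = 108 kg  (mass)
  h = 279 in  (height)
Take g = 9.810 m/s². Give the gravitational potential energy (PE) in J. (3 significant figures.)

Directly: PE = mgh.
m = 108 kg; h = 279 in = 7.087 m; g = 9.810 m/s².
PE = 7508 J  (the unit combination reduces to kg·m²/s² = J)

7510 J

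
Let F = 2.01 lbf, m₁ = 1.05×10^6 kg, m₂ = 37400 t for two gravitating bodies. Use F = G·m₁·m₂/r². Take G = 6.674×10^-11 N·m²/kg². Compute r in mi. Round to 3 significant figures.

0.0106 mi

Rearranging: r = √(G·m₁m₂/F).
F = 2.01 lbf = 8.941 N; m₁ = 1.05×10^6 kg; m₂ = 37400 t = 3.740×10^7 kg; G = 6.674×10^-11 N·m²/kg².
r = 17.12 m
17.12 m × (1 mi / 1609 m) = 0.01064 mi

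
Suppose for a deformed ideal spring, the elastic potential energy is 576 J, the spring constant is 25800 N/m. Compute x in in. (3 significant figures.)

Rearranging: x = √(2U/k).
U = 576 J; k = 25800 N/m.
x = 0.2113 m
0.2113 m × (1 in / 0.02540 m) = 8.319 in

8.32 in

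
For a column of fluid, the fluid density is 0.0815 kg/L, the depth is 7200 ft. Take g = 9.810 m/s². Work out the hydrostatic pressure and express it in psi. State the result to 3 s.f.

P is given directly by: P = ρgh.
ρ = 0.0815 kg/L = 81.50 kg/m³; h = 7200 ft = 2195 m; g = 9.810 m/s².
P = 1.755×10^6 Pa
1.755×10^6 Pa × (1 psi / 6895 Pa) = 254.5 psi

254 psi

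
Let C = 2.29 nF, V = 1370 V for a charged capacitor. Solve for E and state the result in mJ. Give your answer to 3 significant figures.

2.15 mJ

Directly: E = ½CV².
C = 2.29 nF = 2.290×10^-9 F; V = 1370 V.
E = 0.002149 J
0.002149 J × (1 mJ / 0.001000 J) = 2.149 mJ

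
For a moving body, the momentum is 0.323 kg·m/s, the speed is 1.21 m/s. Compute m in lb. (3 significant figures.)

0.589 lb

Rearranging p = m·v for m: m = p/v.
p = 0.323 kg·m/s; v = 1.21 m/s.
m = 0.2669 kg
0.2669 kg × (1 lb / 0.4536 kg) = 0.5885 lb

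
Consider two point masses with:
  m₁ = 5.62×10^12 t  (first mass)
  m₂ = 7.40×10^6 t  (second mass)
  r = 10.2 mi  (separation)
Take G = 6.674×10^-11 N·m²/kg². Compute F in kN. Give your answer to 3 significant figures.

F is given directly by: F = Gm₁m₂/r².
m₁ = 5.62×10^12 t = 5.620×10^15 kg; m₂ = 7.40×10^6 t = 7.400×10^9 kg; r = 10.2 mi = 16415 m; G = 6.674×10^-11 N·m²/kg².
F = 1.030×10^7 N
1.030×10^7 N × (1 kN / 1000 N) = 10300 kN

10300 kN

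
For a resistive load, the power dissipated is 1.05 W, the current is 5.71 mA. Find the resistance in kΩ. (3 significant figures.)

32.2 kΩ

Rearranging: R = P/I².
P = 1.05 W; I = 5.71 mA = 0.005710 A.
R = 32205 Ω
32205 Ω × (1 kΩ / 1000 Ω) = 32.20 kΩ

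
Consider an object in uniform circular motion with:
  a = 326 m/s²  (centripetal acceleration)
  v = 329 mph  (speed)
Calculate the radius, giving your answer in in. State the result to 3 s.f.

2610 in

Rearranging: r = v²/a.
a = 326 m/s²; v = 329 mph = 147.1 m/s.
r = 66.35 m
66.35 m × (1 in / 0.02540 m) = 2612 in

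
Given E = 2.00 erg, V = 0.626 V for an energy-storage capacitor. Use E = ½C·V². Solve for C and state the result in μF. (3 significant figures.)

1.02 μF

Rearranging E = ½C·V² for C: C = 2E/V².
E = 2.00 erg = 2.000×10^-7 J; V = 0.626 V.
C = 1.021×10^-6 F
1.021×10^-6 F × (1 μF / 1.000×10^-6 F) = 1.021 μF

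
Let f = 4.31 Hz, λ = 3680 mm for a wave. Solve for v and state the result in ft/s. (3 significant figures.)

52.0 ft/s

v is given directly by: v = fλ.
f = 4.31 Hz; λ = 3680 mm = 3.680 m.
v = 15.86 m/s
15.86 m/s × (1 ft/s / 0.3048 m/s) = 52.04 ft/s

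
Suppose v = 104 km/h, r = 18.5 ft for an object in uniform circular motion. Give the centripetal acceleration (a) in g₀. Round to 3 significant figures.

15.1 g₀

Directly: a = v²/r.
v = 104 km/h = 28.89 m/s; r = 18.5 ft = 5.639 m.
a = 148.0 m/s²
148.0 m/s² × (1 g₀ / 9.807 m/s²) = 15.09 g₀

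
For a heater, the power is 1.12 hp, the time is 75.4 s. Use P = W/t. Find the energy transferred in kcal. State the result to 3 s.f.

Rearranging: W = P·t.
P = 1.12 hp = 835.2 W; t = 75.4 s.
W = 62973 J
62973 J × (1 kcal / 4184 J) = 15.05 kcal

15.1 kcal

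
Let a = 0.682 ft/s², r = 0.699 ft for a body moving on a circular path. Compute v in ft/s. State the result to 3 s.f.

Rearranging a = v²/r for v: v = √(a·r).
a = 0.682 ft/s² = 0.2079 m/s²; r = 0.699 ft = 0.2131 m.
v = 0.2104 m/s
0.2104 m/s × (1 ft/s / 0.3048 m/s) = 0.6904 ft/s

0.690 ft/s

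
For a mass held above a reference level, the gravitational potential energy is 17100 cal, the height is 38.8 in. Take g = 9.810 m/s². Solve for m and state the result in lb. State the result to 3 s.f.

Solving PE = m·g·h for m: m = PE/(g·h).
PE = 17100 cal = 71546 J; h = 38.8 in = 0.9855 m; g = 9.810 m/s².
m = 7400 kg
7400 kg × (1 lb / 0.4536 kg) = 16315 lb

16300 lb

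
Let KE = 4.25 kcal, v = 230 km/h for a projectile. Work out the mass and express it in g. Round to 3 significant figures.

Rearranging: m = 2·KE/v².
KE = 4.25 kcal = 17782 J; v = 230 km/h = 63.89 m/s.
m = 8.713 kg
8.713 kg × (1 g / 0.001000 kg) = 8713 g

8710 g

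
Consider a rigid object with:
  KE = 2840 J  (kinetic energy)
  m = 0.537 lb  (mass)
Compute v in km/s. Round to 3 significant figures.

Solving KE = ½mv² for v: v = √(2·KE/m).
KE = 2840 J; m = 0.537 lb = 0.2436 kg.
v = 152.7 m/s
152.7 m/s × (1 km/s / 1000 m/s) = 0.1527 km/s

0.153 km/s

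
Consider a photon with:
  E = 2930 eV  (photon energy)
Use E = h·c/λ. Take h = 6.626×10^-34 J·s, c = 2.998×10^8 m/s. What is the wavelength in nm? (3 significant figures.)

0.423 nm

Solving E = h·c/λ for λ: λ = hc/E.
E = 2930 eV = 4.694×10^-16 J; h = 6.626×10^-34 J·s; c = 2.998×10^8 m/s.
λ = 4.232×10^-10 m
4.232×10^-10 m × (1 nm / 1.000×10^-9 m) = 0.4232 nm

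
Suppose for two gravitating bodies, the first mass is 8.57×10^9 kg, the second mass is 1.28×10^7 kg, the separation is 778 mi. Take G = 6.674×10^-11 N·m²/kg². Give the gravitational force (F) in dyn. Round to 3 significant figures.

From Newton's law of gravitation: F = Gm₁m₂/r².
m₁ = 8.57×10^9 kg; m₂ = 1.28×10^7 kg; r = 778 mi = 1.252×10^6 m; G = 6.674×10^-11 N·m²/kg².
F = 4.670×10^-6 N
4.670×10^-6 N × (1 dyn / 1.000×10^-5 N) = 0.4670 dyn

0.467 dyn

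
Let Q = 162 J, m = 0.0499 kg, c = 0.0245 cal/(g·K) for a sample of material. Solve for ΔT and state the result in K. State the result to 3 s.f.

31.7 K

Rearranging: ΔT = Q/(m·c).
Q = 162 J; m = 0.0499 kg; c = 0.0245 cal/(g·K) = 102.5 J/(kg·K).
ΔT = 31.67 K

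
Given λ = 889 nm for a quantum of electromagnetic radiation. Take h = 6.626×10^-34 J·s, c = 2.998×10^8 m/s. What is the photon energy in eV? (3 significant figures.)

1.39 eV

E is given directly by: E = hc/λ.
λ = 889 nm = 8.890×10^-7 m; h = 6.626×10^-34 J·s; c = 2.998×10^8 m/s.
E = 2.235×10^-19 J
2.235×10^-19 J × (1 eV / 1.602×10^-19 J) = 1.395 eV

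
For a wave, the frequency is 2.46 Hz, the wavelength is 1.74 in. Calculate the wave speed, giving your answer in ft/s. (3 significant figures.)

v is given directly by: v = fλ.
f = 2.46 Hz; λ = 1.74 in = 0.04420 m.
v = 0.1087 m/s
0.1087 m/s × (1 ft/s / 0.3048 m/s) = 0.3567 ft/s

0.357 ft/s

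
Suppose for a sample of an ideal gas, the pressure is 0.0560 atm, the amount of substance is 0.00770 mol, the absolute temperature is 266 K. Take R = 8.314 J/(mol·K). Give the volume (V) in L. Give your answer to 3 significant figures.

3.00 L

From the ideal-gas law: V = nRT/P.
P = 0.0560 atm = 5674 Pa; n = 0.00770 mol; T = 266 K; R = 8.314 J/(mol·K).
V = 0.003001 m³
0.003001 m³ × (1 L / 0.001000 m³) = 3.001 L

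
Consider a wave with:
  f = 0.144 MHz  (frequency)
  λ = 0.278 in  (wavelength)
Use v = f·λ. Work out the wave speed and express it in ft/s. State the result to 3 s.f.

v is given directly by: v = fλ.
f = 0.144 MHz = 1.440×10^5 Hz; λ = 0.278 in = 0.007061 m.
v = 1017 m/s
1017 m/s × (1 ft/s / 0.3048 m/s) = 3336 ft/s

3340 ft/s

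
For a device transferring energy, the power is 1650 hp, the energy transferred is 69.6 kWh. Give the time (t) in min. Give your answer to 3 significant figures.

Rearranging P = W/t for t: t = W/P.
P = 1650 hp = 1.230×10^6 W; W = 69.6 kWh = 2.506×10^8 J.
t = 203.6 s
203.6 s × (1 min / 60.00 s) = 3.394 min

3.39 min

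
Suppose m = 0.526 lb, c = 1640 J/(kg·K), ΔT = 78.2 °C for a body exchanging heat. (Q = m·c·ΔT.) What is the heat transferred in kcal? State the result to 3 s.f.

Q is given directly by: Q = mcΔT.
m = 0.526 lb = 0.2386 kg; c = 1640 J/(kg·K); ΔT = 78.2 °C = 78.20 K.
Q = 30599 J
30599 J × (1 kcal / 4184 J) = 7.313 kcal

7.31 kcal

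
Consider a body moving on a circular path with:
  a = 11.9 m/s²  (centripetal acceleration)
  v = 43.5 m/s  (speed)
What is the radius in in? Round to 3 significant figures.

6260 in

Solving a = v²/r for r: r = v²/a.
a = 11.9 m/s²; v = 43.5 m/s.
r = 159.0 m
159.0 m × (1 in / 0.02540 m) = 6260 in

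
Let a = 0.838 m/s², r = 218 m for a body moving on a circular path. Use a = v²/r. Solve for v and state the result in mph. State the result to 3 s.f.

30.2 mph

Rearranging a = v²/r for v: v = √(a·r).
a = 0.838 m/s²; r = 218 m.
v = 13.52 m/s
13.52 m/s × (1 mph / 0.4470 m/s) = 30.23 mph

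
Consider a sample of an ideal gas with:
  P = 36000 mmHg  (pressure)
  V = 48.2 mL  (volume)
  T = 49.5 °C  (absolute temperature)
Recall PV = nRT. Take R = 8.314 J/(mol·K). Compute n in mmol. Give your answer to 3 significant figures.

Rearranging PV = nRT for n: n = PV/(RT).
P = 36000 mmHg = 4.800×10^6 Pa; V = 48.2 mL = 4.820×10^-5 m³; T = 49.5 °C = 322.6 K; R = 8.314 J/(mol·K).
n = 0.08624 mol
0.08624 mol × (1 mmol / 0.001000 mol) = 86.24 mmol

86.2 mmol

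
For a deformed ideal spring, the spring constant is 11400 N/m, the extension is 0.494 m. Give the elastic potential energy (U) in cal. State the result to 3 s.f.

332 cal

U is given directly by: U = ½kx².
k = 11400 N/m; x = 0.494 m.
U = 1391 J
1391 J × (1 cal / 4.184 J) = 332.5 cal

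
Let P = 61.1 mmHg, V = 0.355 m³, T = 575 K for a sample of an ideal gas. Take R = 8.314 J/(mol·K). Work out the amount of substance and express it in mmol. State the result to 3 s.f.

605 mmol

Solving PV = nRT for n: n = PV/(RT).
P = 61.1 mmHg = 8146 Pa; V = 0.355 m³; T = 575 K; R = 8.314 J/(mol·K).
n = 0.6049 mol
0.6049 mol × (1 mmol / 0.001000 mol) = 604.9 mmol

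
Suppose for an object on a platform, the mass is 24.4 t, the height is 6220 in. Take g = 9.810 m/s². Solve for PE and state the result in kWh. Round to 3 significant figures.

10.5 kWh

PE is given directly by: PE = mgh.
m = 24.4 t = 24400 kg; h = 6220 in = 158.0 m; g = 9.810 m/s².
PE = 3.782×10^7 J  (the unit combination reduces to kg·m²/s² = J)
3.782×10^7 J × (1 kWh / 3.600×10^6 J) = 10.50 kWh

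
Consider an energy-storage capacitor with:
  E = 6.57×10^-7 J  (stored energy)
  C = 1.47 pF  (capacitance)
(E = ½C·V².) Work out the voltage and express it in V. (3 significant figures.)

945 V

Rearranging: V = √(2E/C).
E = 6.57×10^-7 J; C = 1.47 pF = 1.470×10^-12 F.
V = 945.5 V  (the unit combination reduces to kg·m²/(A·s³) = V)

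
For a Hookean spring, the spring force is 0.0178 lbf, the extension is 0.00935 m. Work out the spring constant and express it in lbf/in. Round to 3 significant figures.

From Hooke's law: k = F/x.
F = 0.0178 lbf = 0.07918 N; x = 0.00935 m.
k = 8.468 N/m
8.468 N/m × (1 lbf/in / 175.1 N/m) = 0.04836 lbf/in

0.0484 lbf/in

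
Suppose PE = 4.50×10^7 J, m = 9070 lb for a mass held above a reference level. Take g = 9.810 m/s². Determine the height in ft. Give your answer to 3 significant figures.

3660 ft

Solving PE = m·g·h for h: h = PE/(m·g).
PE = 4.50×10^7 J; m = 9070 lb = 4114 kg; g = 9.810 m/s².
h = 1115 m
1115 m × (1 ft / 0.3048 m) = 3658 ft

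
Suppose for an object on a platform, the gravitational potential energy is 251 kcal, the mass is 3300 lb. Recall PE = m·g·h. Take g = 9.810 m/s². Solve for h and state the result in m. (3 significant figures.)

Solving PE = m·g·h for h: h = PE/(m·g).
PE = 251 kcal = 1.050×10^6 J; m = 3300 lb = 1497 kg; g = 9.810 m/s².
h = 71.52 m

71.5 m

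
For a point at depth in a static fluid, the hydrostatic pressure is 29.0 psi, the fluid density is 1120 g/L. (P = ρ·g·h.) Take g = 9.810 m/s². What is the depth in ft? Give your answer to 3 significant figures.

Rearranging: h = P/(ρ·g).
P = 29.0 psi = 1.999×10^5 Pa; ρ = 1120 g/L = 1120 kg/m³; g = 9.810 m/s².
h = 18.20 m
18.20 m × (1 ft / 0.3048 m) = 59.71 ft

59.7 ft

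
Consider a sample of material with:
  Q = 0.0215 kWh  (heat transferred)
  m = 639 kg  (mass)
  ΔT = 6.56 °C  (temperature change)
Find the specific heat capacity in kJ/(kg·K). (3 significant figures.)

Rearranging Q = m·c·ΔT for c: c = Q/(m·ΔT).
Q = 0.0215 kWh = 77400 J; m = 639 kg; ΔT = 6.56 °C = 6.560 K.
c = 18.46 J/(kg·K)
18.46 J/(kg·K) × (1 kJ/(kg·K) / 1000 J/(kg·K)) = 0.01846 kJ/(kg·K)

0.0185 kJ/(kg·K)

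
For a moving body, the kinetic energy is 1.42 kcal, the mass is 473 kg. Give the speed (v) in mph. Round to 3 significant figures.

11.2 mph

Rearranging KE = ½mv² for v: v = √(2·KE/m).
KE = 1.42 kcal = 5941 J; m = 473 kg.
v = 5.012 m/s
5.012 m/s × (1 mph / 0.4470 m/s) = 11.21 mph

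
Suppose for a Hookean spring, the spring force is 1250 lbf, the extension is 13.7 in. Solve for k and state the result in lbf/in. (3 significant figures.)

91.2 lbf/in

Rearranging: k = F/x.
F = 1250 lbf = 5560 N; x = 13.7 in = 0.3480 m.
k = 15979 N/m
15979 N/m × (1 lbf/in / 175.1 N/m) = 91.24 lbf/in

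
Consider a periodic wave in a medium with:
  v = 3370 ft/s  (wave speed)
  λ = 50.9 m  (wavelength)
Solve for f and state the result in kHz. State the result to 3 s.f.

0.0202 kHz

Rearranging v = f·λ for f: f = v/λ.
v = 3370 ft/s = 1027 m/s; λ = 50.9 m.
f = 20.18 Hz
20.18 Hz × (1 kHz / 1000 Hz) = 0.02018 kHz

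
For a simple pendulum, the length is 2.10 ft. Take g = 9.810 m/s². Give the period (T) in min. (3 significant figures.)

Directly: T = 2π√(L/g).
L = 2.10 ft = 0.6401 m; g = 9.810 m/s².
T = 1.605 s
1.605 s × (1 min / 60.00 s) = 0.02675 min

0.0267 min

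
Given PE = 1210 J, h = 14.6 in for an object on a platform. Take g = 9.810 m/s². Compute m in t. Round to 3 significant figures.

0.333 t

Rearranging PE = m·g·h for m: m = PE/(g·h).
PE = 1210 J; h = 14.6 in = 0.3708 m; g = 9.810 m/s².
m = 332.6 kg
332.6 kg × (1 t / 1000 kg) = 0.3326 t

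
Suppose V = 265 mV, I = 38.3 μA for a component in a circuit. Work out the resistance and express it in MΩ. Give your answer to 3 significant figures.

From Ohm's law: R = V/I.
V = 265 mV = 0.2650 V; I = 38.3 μA = 3.830×10^-5 A.
R = 6919 Ω
6919 Ω × (1 MΩ / 1.000×10^6 Ω) = 0.006919 MΩ

0.00692 MΩ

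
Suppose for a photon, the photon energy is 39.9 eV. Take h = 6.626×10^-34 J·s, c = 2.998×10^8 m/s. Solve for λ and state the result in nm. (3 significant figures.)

Solving E = h·c/λ for λ: λ = hc/E.
E = 39.9 eV = 6.393×10^-18 J; h = 6.626×10^-34 J·s; c = 2.998×10^8 m/s.
λ = 3.107×10^-8 m
3.107×10^-8 m × (1 nm / 1.000×10^-9 m) = 31.07 nm

31.1 nm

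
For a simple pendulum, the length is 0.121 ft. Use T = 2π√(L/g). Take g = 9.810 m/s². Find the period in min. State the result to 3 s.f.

0.00642 min

Directly: T = 2π√(L/g).
L = 0.121 ft = 0.03688 m; g = 9.810 m/s².
T = 0.3853 s
0.3853 s × (1 min / 60.00 s) = 0.006421 min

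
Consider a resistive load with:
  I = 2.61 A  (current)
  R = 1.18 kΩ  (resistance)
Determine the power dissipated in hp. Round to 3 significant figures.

Directly: P = I²R.
I = 2.61 A; R = 1.18 kΩ = 1180 Ω.
P = 8038 W
8038 W × (1 hp / 745.7 W) = 10.78 hp

10.8 hp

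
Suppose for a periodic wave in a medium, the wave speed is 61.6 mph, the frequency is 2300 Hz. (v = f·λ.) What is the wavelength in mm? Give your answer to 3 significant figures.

12.0 mm

Solving v = f·λ for λ: λ = v/f.
v = 61.6 mph = 27.54 m/s; f = 2300 Hz.
λ = 0.01197 m
0.01197 m × (1 mm / 0.001000 m) = 11.97 mm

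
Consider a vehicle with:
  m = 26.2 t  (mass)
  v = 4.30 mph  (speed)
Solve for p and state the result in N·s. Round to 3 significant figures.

50400 N·s

p is given directly by: p = mv.
m = 26.2 t = 26200 kg; v = 4.30 mph = 1.922 m/s.
p = 50364 kg·m/s
Since 1 N·s = 1 kg·m/s, 50364 N·s.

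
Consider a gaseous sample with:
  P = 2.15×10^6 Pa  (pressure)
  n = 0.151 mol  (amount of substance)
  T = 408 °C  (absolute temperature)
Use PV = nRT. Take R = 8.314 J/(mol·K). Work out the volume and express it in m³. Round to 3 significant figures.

From the ideal-gas law: V = nRT/P.
P = 2.15×10^6 Pa; n = 0.151 mol; T = 408 °C = 681.1 K; R = 8.314 J/(mol·K).
V = 3.977×10^-4 m³

3.98×10^-4 m³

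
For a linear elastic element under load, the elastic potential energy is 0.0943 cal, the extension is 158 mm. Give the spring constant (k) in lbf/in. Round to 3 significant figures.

Rearranging: k = 2U/x².
U = 0.0943 cal = 0.3946 J; x = 158 mm = 0.1580 m.
k = 31.61 N/m
31.61 N/m × (1 lbf/in / 175.1 N/m) = 0.1805 lbf/in

0.180 lbf/in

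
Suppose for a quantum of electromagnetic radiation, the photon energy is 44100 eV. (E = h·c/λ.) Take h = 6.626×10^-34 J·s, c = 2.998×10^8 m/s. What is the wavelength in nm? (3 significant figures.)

0.0281 nm

Rearranging E = h·c/λ for λ: λ = hc/E.
E = 44100 eV = 7.066×10^-15 J; h = 6.626×10^-34 J·s; c = 2.998×10^8 m/s.
λ = 2.811×10^-11 m
2.811×10^-11 m × (1 nm / 1.000×10^-9 m) = 0.02811 nm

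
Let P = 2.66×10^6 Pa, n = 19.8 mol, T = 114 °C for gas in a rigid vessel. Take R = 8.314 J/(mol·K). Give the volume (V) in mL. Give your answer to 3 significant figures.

Rearranging PV = nRT for V: V = nRT/P.
P = 2.66×10^6 Pa; n = 19.8 mol; T = 114 °C = 387.1 K; R = 8.314 J/(mol·K).
V = 0.02396 m³
0.02396 m³ × (1 mL / 1.000×10^-6 m³) = 23959 mL

24000 mL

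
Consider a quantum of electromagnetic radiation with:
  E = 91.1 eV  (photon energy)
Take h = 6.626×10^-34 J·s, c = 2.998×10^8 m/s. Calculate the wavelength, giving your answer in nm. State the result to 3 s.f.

13.6 nm

Solving E = h·c/λ for λ: λ = hc/E.
E = 91.1 eV = 1.460×10^-17 J; h = 6.626×10^-34 J·s; c = 2.998×10^8 m/s.
λ = 1.361×10^-8 m
1.361×10^-8 m × (1 nm / 1.000×10^-9 m) = 13.61 nm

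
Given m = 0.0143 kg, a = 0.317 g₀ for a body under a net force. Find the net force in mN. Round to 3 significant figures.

44.5 mN

From Newton's second law: F = m·a.
m = 0.0143 kg; a = 0.317 g₀ = 3.109 m/s².
F = 0.04445 N
0.04445 N × (1 mN / 0.001000 N) = 44.45 mN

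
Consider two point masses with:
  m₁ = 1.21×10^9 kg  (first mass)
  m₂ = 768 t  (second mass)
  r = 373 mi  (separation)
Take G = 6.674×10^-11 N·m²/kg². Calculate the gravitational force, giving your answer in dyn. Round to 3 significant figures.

F is given directly by: F = Gm₁m₂/r².
m₁ = 1.21×10^9 kg; m₂ = 768 t = 7.680×10^5 kg; r = 373 mi = 6.003×10^5 m; G = 6.674×10^-11 N·m²/kg².
F = 1.721×10^-7 N
1.721×10^-7 N × (1 dyn / 1.000×10^-5 N) = 0.01721 dyn

0.0172 dyn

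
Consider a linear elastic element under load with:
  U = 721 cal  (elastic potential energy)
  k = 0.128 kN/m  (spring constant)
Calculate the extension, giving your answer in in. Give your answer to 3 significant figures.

270 in

Rearranging: x = √(2U/k).
U = 721 cal = 3017 J; k = 0.128 kN/m = 128.0 N/m.
x = 6.866 m
6.866 m × (1 in / 0.02540 m) = 270.3 in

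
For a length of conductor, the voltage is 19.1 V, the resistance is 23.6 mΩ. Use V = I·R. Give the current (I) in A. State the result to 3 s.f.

From Ohm's law: I = V/R.
V = 19.1 V; R = 23.6 mΩ = 0.02360 Ω.
I = 809.3 A

809 A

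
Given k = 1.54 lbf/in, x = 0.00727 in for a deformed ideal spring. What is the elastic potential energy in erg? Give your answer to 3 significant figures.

U is given directly by: U = ½kx².
k = 1.54 lbf/in = 269.7 N/m; x = 0.00727 in = 1.847×10^-4 m.
U = 4.598×10^-6 J  (the unit combination reduces to kg·m²/s² = J)
4.598×10^-6 J × (1 erg / 1.000×10^-7 J) = 45.98 erg

46.0 erg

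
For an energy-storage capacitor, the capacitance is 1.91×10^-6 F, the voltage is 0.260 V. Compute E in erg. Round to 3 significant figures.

0.646 erg

Directly: E = ½CV².
C = 1.91×10^-6 F; V = 0.260 V.
E = 6.456×10^-8 J  (the unit combination reduces to kg·m²/s² = J)
6.456×10^-8 J × (1 erg / 1.000×10^-7 J) = 0.6456 erg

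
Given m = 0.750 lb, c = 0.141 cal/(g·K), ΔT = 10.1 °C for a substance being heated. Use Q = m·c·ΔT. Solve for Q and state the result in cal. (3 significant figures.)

484 cal

Q is given directly by: Q = mcΔT.
m = 0.750 lb = 0.3402 kg; c = 0.141 cal/(g·K) = 589.9 J/(kg·K); ΔT = 10.1 °C = 10.10 K.
Q = 2027 J
2027 J × (1 cal / 4.184 J) = 484.5 cal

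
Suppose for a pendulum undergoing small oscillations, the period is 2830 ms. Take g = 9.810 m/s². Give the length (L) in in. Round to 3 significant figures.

78.4 in

Rearranging T = 2π√(L/g) for L: L = g·(T/2π)².
T = 2830 ms = 2.830 s; g = 9.810 m/s².
L = 1.990 m
1.990 m × (1 in / 0.02540 m) = 78.35 in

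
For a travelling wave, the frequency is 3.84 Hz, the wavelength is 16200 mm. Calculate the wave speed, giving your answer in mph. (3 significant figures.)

v is given directly by: v = fλ.
f = 3.84 Hz; λ = 16200 mm = 16.20 m.
v = 62.21 m/s
62.21 m/s × (1 mph / 0.4470 m/s) = 139.2 mph

139 mph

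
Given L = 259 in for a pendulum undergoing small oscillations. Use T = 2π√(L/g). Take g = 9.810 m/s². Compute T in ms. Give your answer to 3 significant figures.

Directly: T = 2π√(L/g).
L = 259 in = 6.579 m; g = 9.810 m/s².
T = 5.145 s
5.145 s × (1 ms / 0.001000 s) = 5145 ms

5150 ms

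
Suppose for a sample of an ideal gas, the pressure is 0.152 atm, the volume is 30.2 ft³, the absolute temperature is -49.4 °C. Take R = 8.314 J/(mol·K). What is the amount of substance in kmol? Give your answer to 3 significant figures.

Solving PV = nRT for n: n = PV/(RT).
P = 0.152 atm = 15401 Pa; V = 30.2 ft³ = 0.8552 m³; T = -49.4 °C = 223.7 K; R = 8.314 J/(mol·K).
n = 7.080 mol
7.080 mol × (1 kmol / 1000 mol) = 0.007080 kmol

0.00708 kmol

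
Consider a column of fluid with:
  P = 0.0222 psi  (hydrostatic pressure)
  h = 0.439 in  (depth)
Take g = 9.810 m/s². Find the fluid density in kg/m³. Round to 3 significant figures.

1400 kg/m³

Solving P = ρ·g·h for ρ: ρ = P/(g·h).
P = 0.0222 psi = 153.1 Pa; h = 0.439 in = 0.01115 m; g = 9.810 m/s².
ρ = 1399 kg/m³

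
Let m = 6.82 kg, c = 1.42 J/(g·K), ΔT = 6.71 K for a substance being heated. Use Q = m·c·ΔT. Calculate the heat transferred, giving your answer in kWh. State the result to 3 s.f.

Directly: Q = mcΔT.
m = 6.82 kg; c = 1.42 J/(g·K) = 1420 J/(kg·K); ΔT = 6.71 K.
Q = 64982 J
64982 J × (1 kWh / 3.600×10^6 J) = 0.01805 kWh

0.0181 kWh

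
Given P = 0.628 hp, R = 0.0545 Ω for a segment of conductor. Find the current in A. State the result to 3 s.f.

Solving P = I²R for I: I = √(P/R).
P = 0.628 hp = 468.3 W; R = 0.0545 Ω.
I = 92.70 A

92.7 A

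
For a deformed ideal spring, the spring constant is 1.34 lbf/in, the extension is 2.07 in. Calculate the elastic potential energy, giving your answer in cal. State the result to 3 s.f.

U is given directly by: U = ½kx².
k = 1.34 lbf/in = 234.7 N/m; x = 2.07 in = 0.05258 m.
U = 0.3244 J
0.3244 J × (1 cal / 4.184 J) = 0.07753 cal

0.0775 cal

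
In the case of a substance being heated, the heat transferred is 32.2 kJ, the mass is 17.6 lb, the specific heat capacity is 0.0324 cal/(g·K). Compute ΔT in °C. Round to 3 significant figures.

Solving Q = m·c·ΔT for ΔT: ΔT = Q/(m·c).
Q = 32.2 kJ = 32200 J; m = 17.6 lb = 7.983 kg; c = 0.0324 cal/(g·K) = 135.6 J/(kg·K).
ΔT = 29.75 K
Since 1 °C = 1 K, 29.75 °C.

29.8 °C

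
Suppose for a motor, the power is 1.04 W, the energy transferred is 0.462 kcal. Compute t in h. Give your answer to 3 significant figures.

Rearranging: t = W/P.
P = 1.04 W; W = 0.462 kcal = 1933 J.
t = 1859 s
1859 s × (1 h / 3600 s) = 0.5163 h

0.516 h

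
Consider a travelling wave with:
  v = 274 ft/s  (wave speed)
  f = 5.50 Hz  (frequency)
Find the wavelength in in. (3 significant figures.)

598 in

Rearranging: λ = v/f.
v = 274 ft/s = 83.52 m/s; f = 5.50 Hz.
λ = 15.18 m
15.18 m × (1 in / 0.02540 m) = 597.8 in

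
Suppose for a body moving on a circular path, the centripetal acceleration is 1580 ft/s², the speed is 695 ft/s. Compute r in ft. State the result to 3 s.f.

306 ft

Rearranging a = v²/r for r: r = v²/a.
a = 1580 ft/s² = 481.6 m/s²; v = 695 ft/s = 211.8 m/s.
r = 93.18 m
93.18 m × (1 ft / 0.3048 m) = 305.7 ft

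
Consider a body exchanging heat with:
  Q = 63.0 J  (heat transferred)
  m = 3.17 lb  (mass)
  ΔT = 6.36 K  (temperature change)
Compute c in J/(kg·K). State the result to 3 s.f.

Solving Q = m·c·ΔT for c: c = Q/(m·ΔT).
Q = 63.0 J; m = 3.17 lb = 1.438 kg; ΔT = 6.36 K.
c = 6.889 J/(kg·K)

6.89 J/(kg·K)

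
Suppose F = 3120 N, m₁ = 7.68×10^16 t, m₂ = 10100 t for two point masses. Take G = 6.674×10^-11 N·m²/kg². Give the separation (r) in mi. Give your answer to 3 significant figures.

Rearranging: r = √(G·m₁m₂/F).
F = 3120 N; m₁ = 7.68×10^16 t = 7.680×10^19 kg; m₂ = 10100 t = 1.010×10^7 kg; G = 6.674×10^-11 N·m²/kg².
r = 4.073×10^6 m
4.073×10^6 m × (1 mi / 1609 m) = 2531 mi

2530 mi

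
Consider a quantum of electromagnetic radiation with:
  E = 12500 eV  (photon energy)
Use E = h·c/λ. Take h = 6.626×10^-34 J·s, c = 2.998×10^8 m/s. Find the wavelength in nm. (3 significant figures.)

Rearranging E = h·c/λ for λ: λ = hc/E.
E = 12500 eV = 2.003×10^-15 J; h = 6.626×10^-34 J·s; c = 2.998×10^8 m/s.
λ = 9.919×10^-11 m
9.919×10^-11 m × (1 nm / 1.000×10^-9 m) = 0.09919 nm

0.0992 nm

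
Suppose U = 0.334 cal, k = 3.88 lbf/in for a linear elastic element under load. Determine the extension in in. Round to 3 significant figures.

Rearranging U = ½k·x² for x: x = √(2U/k).
U = 0.334 cal = 1.397 J; k = 3.88 lbf/in = 679.5 N/m.
x = 0.06413 m
0.06413 m × (1 in / 0.02540 m) = 2.525 in

2.52 in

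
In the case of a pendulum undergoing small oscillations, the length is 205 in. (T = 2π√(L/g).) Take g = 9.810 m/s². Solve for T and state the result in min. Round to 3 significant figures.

0.0763 min

T is given directly by: T = 2π√(L/g).
L = 205 in = 5.207 m; g = 9.810 m/s².
T = 4.578 s
4.578 s × (1 min / 60.00 s) = 0.07629 min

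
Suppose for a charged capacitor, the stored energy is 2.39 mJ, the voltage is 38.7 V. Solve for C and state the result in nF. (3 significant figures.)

3190 nF

Solving E = ½C·V² for C: C = 2E/V².
E = 2.39 mJ = 0.002390 J; V = 38.7 V.
C = 3.192×10^-6 F
3.192×10^-6 F × (1 nF / 1.000×10^-9 F) = 3192 nF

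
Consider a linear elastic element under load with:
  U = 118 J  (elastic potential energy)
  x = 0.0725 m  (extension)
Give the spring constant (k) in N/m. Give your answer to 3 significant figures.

44900 N/m

Rearranging U = ½k·x² for k: k = 2U/x².
U = 118 J; x = 0.0725 m.
k = 44899 N/m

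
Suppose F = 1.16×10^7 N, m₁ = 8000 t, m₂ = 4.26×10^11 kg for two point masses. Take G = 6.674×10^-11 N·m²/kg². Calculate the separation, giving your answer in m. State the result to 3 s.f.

4.43 m

Rearranging F = G·m₁·m₂/r² for r: r = √(G·m₁m₂/F).
F = 1.16×10^7 N; m₁ = 8000 t = 8.000×10^6 kg; m₂ = 4.26×10^11 kg; G = 6.674×10^-11 N·m²/kg².
r = 4.428 m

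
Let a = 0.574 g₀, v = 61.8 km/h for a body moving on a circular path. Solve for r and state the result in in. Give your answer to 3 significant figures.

Rearranging: r = v²/a.
a = 0.574 g₀ = 5.629 m/s²; v = 61.8 km/h = 17.17 m/s.
r = 52.35 m
52.35 m × (1 in / 0.02540 m) = 2061 in

2060 in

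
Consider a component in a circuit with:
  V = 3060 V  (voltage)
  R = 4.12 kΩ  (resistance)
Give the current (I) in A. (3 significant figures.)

0.743 A

From Ohm's law: I = V/R.
V = 3060 V; R = 4.12 kΩ = 4120 Ω.
I = 0.7427 A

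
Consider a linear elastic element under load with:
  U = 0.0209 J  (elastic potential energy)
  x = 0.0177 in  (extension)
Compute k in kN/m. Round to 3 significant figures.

Rearranging U = ½k·x² for k: k = 2U/x².
U = 0.0209 J; x = 0.0177 in = 4.496×10^-4 m.
k = 2.068×10^5 N/m
2.068×10^5 N/m × (1 kN/m / 1000 N/m) = 206.8 kN/m

207 kN/m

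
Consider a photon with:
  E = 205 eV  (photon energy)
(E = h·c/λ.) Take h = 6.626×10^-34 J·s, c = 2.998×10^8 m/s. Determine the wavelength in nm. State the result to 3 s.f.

6.05 nm

Solving E = h·c/λ for λ: λ = hc/E.
E = 205 eV = 3.284×10^-17 J; h = 6.626×10^-34 J·s; c = 2.998×10^8 m/s.
λ = 6.048×10^-9 m
6.048×10^-9 m × (1 nm / 1.000×10^-9 m) = 6.048 nm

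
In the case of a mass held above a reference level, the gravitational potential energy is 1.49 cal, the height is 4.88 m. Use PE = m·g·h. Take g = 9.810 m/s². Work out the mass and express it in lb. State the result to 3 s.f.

0.287 lb

Rearranging PE = m·g·h for m: m = PE/(g·h).
PE = 1.49 cal = 6.234 J; h = 4.88 m; g = 9.810 m/s².
m = 0.1302 kg
0.1302 kg × (1 lb / 0.4536 kg) = 0.2871 lb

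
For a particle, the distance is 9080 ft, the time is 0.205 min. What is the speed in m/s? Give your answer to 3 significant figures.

225 m/s

Directly: v = d/t.
d = 9080 ft = 2768 m; t = 0.205 min = 12.30 s.
v = 225.0 m/s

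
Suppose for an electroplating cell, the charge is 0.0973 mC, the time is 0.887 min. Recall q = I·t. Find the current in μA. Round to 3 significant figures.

Rearranging: I = q/t.
q = 0.0973 mC = 9.730×10^-5 C; t = 0.887 min = 53.22 s.
I = 1.828×10^-6 A
1.828×10^-6 A × (1 μA / 1.000×10^-6 A) = 1.828 μA

1.83 μA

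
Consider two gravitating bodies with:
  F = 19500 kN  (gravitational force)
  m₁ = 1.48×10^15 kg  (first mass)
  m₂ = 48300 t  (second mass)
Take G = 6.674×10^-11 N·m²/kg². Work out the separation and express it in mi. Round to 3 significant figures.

0.307 mi

From Newton's law of gravitation: r = √(G·m₁m₂/F).
F = 19500 kN = 1.950×10^7 N; m₁ = 1.48×10^15 kg; m₂ = 48300 t = 4.830×10^7 kg; G = 6.674×10^-11 N·m²/kg².
r = 494.6 m
494.6 m × (1 mi / 1609 m) = 0.3073 mi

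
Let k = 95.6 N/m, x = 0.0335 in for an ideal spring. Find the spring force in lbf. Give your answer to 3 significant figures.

From Hooke's law: F = kx.
k = 95.6 N/m; x = 0.0335 in = 8.509×10^-4 m.
F = 0.08135 N  (the unit combination reduces to kg·m/s² = N)
0.08135 N × (1 lbf / 4.448 N) = 0.01829 lbf

0.0183 lbf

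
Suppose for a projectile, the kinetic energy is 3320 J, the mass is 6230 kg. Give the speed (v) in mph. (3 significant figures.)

Rearranging: v = √(2·KE/m).
KE = 3320 J; m = 6230 kg.
v = 1.032 m/s
1.032 m/s × (1 mph / 0.4470 m/s) = 2.309 mph

2.31 mph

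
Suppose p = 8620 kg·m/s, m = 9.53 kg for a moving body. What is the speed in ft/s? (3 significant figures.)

2970 ft/s

Rearranging p = m·v for v: v = p/m.
p = 8620 kg·m/s; m = 9.53 kg.
v = 904.5 m/s
904.5 m/s × (1 ft/s / 0.3048 m/s) = 2968 ft/s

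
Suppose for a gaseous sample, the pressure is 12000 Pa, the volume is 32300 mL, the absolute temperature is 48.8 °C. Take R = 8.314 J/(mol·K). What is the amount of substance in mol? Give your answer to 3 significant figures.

From the ideal-gas law: n = PV/(RT).
P = 12000 Pa; V = 32300 mL = 0.03230 m³; T = 48.8 °C = 321.9 K; R = 8.314 J/(mol·K).
n = 0.1448 mol

0.145 mol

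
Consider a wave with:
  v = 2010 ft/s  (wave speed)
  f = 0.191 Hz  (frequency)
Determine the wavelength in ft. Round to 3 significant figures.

10500 ft

Rearranging: λ = v/f.
v = 2010 ft/s = 612.6 m/s; f = 0.191 Hz.
λ = 3208 m
3208 m × (1 ft / 0.3048 m) = 10524 ft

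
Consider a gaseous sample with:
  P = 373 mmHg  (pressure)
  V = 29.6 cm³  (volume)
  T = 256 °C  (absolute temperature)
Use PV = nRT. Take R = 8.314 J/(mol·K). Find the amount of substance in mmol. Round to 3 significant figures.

0.335 mmol

Rearranging PV = nRT for n: n = PV/(RT).
P = 373 mmHg = 49729 Pa; V = 29.6 cm³ = 2.960×10^-5 m³; T = 256 °C = 529.1 K; R = 8.314 J/(mol·K).
n = 3.346×10^-4 mol
3.346×10^-4 mol × (1 mmol / 0.001000 mol) = 0.3346 mmol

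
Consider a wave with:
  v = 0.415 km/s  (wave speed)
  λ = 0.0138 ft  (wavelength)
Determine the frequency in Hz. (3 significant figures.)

98700 Hz

Rearranging: f = v/λ.
v = 0.415 km/s = 415.0 m/s; λ = 0.0138 ft = 0.004206 m.
f = 98663 Hz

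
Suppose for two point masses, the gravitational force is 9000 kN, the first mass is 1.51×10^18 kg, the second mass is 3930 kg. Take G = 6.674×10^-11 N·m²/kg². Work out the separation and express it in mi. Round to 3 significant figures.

Solving F = G·m₁·m₂/r² for r: r = √(G·m₁m₂/F).
F = 9000 kN = 9.000×10^6 N; m₁ = 1.51×10^18 kg; m₂ = 3930 kg; G = 6.674×10^-11 N·m²/kg².
r = 209.8 m
209.8 m × (1 mi / 1609 m) = 0.1303 mi

0.130 mi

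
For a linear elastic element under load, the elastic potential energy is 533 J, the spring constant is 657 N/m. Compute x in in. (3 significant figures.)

Rearranging U = ½k·x² for x: x = √(2U/k).
U = 533 J; k = 657 N/m.
x = 1.274 m
1.274 m × (1 in / 0.02540 m) = 50.15 in

50.1 in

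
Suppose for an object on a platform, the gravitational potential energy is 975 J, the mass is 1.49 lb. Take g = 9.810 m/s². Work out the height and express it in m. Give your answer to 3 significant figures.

147 m

Rearranging PE = m·g·h for h: h = PE/(m·g).
PE = 975 J; m = 1.49 lb = 0.6759 kg; g = 9.810 m/s².
h = 147.1 m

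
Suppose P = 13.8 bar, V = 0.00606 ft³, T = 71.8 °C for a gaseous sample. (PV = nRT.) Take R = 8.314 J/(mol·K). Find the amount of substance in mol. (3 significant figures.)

0.0826 mol

Rearranging: n = PV/(RT).
P = 13.8 bar = 1.380×10^6 Pa; V = 0.00606 ft³ = 1.716×10^-4 m³; T = 71.8 °C = 344.9 K; R = 8.314 J/(mol·K).
n = 0.08257 mol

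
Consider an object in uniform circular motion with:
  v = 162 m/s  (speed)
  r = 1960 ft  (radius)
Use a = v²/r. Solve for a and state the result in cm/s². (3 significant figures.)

4390 cm/s²

a is given directly by: a = v²/r.
v = 162 m/s; r = 1960 ft = 597.4 m.
a = 43.93 m/s²
43.93 m/s² × (1 cm/s² / 0.01000 m/s²) = 4393 cm/s²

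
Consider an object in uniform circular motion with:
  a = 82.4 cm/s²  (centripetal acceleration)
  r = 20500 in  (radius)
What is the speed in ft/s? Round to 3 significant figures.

Rearranging: v = √(a·r).
a = 82.4 cm/s² = 0.8240 m/s²; r = 20500 in = 520.7 m.
v = 20.71 m/s
20.71 m/s × (1 ft/s / 0.3048 m/s) = 67.96 ft/s

68.0 ft/s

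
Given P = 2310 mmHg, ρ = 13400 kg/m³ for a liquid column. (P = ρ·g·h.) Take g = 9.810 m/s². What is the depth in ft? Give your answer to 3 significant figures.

7.69 ft

Rearranging: h = P/(ρ·g).
P = 2310 mmHg = 3.080×10^5 Pa; ρ = 13400 kg/m³; g = 9.810 m/s².
h = 2.343 m
2.343 m × (1 ft / 0.3048 m) = 7.686 ft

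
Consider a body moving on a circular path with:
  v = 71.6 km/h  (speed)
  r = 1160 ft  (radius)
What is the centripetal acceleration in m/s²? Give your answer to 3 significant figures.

a is given directly by: a = v²/r.
v = 71.6 km/h = 19.89 m/s; r = 1160 ft = 353.6 m.
a = 1.119 m/s²

1.12 m/s²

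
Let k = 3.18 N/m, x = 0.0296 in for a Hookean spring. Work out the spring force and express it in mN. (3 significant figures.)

2.39 mN

Directly: F = kx.
k = 3.18 N/m; x = 0.0296 in = 7.518×10^-4 m.
F = 0.002391 N
0.002391 N × (1 mN / 0.001000 N) = 2.391 mN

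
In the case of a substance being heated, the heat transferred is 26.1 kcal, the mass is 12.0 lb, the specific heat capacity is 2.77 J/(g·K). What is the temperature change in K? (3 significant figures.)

Rearranging Q = m·c·ΔT for ΔT: ΔT = Q/(m·c).
Q = 26.1 kcal = 1.092×10^5 J; m = 12.0 lb = 5.443 kg; c = 2.77 J/(g·K) = 2770 J/(kg·K).
ΔT = 7.243 K

7.24 K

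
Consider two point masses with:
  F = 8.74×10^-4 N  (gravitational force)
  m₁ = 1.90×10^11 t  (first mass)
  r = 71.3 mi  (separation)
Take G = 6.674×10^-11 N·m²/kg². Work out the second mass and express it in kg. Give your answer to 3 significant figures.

908 kg

Solving F = G·m₁·m₂/r² for m₂: m₂ = F·r²/(G·m₁).
F = 8.74×10^-4 N; m₁ = 1.90×10^11 t = 1.900×10^14 kg; r = 71.3 mi = 1.147×10^5 m; G = 6.674×10^-11 N·m²/kg².
m₂ = 907.5 kg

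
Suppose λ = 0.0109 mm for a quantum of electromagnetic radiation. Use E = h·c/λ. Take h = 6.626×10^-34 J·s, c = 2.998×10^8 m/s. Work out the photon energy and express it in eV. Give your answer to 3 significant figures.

0.114 eV

Directly: E = hc/λ.
λ = 0.0109 mm = 1.090×10^-5 m; h = 6.626×10^-34 J·s; c = 2.998×10^8 m/s.
E = 1.822×10^-20 J
1.822×10^-20 J × (1 eV / 1.602×10^-19 J) = 0.1137 eV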